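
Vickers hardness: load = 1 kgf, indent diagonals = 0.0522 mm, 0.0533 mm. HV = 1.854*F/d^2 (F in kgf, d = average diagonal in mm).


d_avg = (0.0522+0.0533)/2 = 0.05275 mm
HV = 1.854*1/0.05275^2 = 666

666


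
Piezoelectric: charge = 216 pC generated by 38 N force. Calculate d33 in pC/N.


d33 = 216 / 38 = 5.7 pC/N

5.7


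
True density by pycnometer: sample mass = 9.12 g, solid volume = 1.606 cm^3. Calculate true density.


TD = 9.12 / 1.606 = 5.679 g/cm^3

5.679


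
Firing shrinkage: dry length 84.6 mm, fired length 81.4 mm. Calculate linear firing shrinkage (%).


FS = (84.6 - 81.4) / 84.6 * 100 = 3.78%

3.78


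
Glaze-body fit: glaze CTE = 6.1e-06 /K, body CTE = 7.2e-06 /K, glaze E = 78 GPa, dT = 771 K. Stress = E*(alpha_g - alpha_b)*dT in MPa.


Stress = 78*1000*(6.1e-06 - 7.2e-06)*771 = -66.2 MPa

-66.2


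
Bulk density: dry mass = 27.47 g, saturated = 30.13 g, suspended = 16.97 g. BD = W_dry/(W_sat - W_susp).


BD = 27.47 / (30.13 - 16.97) = 27.47 / 13.16 = 2.087 g/cm^3

2.087


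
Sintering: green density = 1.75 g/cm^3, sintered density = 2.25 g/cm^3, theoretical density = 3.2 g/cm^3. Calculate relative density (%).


Relative = 2.25 / 3.2 * 100 = 70.3%

70.3


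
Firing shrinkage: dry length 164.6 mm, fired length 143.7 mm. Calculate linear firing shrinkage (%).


FS = (164.6 - 143.7) / 164.6 * 100 = 12.7%

12.7


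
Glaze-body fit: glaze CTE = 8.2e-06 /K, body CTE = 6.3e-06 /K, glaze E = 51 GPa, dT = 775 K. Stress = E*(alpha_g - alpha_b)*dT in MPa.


Stress = 51*1000*(8.2e-06 - 6.3e-06)*775 = 75.1 MPa

75.1


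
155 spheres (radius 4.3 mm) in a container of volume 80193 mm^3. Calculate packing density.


V_sphere = 4/3*pi*4.3^3 = 333.0381 mm^3
Total V = 155*333.0381 = 51620.9055 mm^3
PD = 51620.9055 / 80193 = 0.644

0.644


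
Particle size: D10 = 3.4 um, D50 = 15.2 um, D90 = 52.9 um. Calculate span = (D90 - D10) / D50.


Span = (52.9 - 3.4) / 15.2 = 49.5 / 15.2 = 3.257

3.257


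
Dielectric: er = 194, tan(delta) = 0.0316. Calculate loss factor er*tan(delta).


Loss = 194 * 0.0316 = 6.13

6.13


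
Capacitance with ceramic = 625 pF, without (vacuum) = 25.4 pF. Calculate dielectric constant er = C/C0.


er = 625 / 25.4 = 24.61

24.61


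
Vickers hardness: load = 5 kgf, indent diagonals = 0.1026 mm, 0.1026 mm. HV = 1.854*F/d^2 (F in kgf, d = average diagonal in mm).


d_avg = (0.1026+0.1026)/2 = 0.1026 mm
HV = 1.854*5/0.1026^2 = 881

881


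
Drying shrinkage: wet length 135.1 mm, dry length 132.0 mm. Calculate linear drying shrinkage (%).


DS = (135.1 - 132.0) / 135.1 * 100 = 2.29%

2.29


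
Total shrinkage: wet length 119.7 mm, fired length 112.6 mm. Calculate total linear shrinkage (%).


TS = (119.7 - 112.6) / 119.7 * 100 = 5.93%

5.93


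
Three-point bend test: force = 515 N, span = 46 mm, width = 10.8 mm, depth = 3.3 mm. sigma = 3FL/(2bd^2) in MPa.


sigma = 3*515*46/(2*10.8*3.3^2) = 302.1 MPa

302.1


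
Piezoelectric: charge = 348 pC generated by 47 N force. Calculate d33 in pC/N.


d33 = 348 / 47 = 7.4 pC/N

7.4


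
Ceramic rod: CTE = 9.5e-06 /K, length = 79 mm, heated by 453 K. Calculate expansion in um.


dL = 9.5e-06 * 79 * 453 * 1000 = 339.977 um

339.977


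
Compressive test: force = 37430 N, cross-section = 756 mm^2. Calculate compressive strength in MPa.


CS = 37430 / 756 = 49.5 MPa

49.5


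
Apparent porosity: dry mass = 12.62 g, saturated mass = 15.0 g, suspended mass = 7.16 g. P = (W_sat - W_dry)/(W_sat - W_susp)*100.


P = (15.0 - 12.62) / (15.0 - 7.16) * 100 = 2.38 / 7.84 * 100 = 30.4%

30.4


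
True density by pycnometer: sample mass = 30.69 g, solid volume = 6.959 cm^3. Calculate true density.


TD = 30.69 / 6.959 = 4.41 g/cm^3

4.41


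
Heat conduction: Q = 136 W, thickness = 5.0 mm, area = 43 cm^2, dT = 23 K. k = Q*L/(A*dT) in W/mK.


k = 136*5.0/1000/(43/10000*23) = 6.88 W/mK

6.88


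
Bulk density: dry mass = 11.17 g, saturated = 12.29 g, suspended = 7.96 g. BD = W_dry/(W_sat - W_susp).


BD = 11.17 / (12.29 - 7.96) = 11.17 / 4.33 = 2.58 g/cm^3

2.58


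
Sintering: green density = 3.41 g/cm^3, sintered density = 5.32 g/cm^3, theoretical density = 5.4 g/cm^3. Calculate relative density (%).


Relative = 5.32 / 5.4 * 100 = 98.5%

98.5


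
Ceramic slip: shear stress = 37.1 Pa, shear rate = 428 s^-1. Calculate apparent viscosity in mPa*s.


eta = tau/gamma * 1000 = 37.1/428 * 1000 = 86.7 mPa*s

86.7


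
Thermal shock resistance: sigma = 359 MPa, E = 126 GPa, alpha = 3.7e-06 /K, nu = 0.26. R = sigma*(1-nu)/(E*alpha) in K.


R = 359*(1-0.26)/(126*1000*3.7e-06) = 570 K

570


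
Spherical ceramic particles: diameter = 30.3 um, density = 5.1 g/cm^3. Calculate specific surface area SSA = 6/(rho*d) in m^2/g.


SSA = 6 / (5.1 * 30.3) = 0.039 m^2/g

0.039


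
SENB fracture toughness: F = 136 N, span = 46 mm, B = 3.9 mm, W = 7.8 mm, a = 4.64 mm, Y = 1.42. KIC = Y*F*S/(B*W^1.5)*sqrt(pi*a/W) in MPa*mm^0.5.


KIC = 1.42*136*46/(3.9*7.8^1.5)*sqrt(pi*4.64/7.8) = 142.94

142.94


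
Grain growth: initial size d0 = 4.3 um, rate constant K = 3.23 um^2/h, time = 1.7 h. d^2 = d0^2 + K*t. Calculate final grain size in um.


d^2 = 4.3^2 + 3.23*1.7 = 23.981
d = sqrt(23.981) = 4.9 um

4.9


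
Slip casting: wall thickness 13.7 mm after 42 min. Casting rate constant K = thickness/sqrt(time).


K = 13.7 / sqrt(42) = 13.7 / 6.4807 = 2.114 mm/min^0.5

2.114


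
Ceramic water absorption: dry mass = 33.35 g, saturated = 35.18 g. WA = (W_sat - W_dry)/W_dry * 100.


WA = (35.18 - 33.35) / 33.35 * 100 = 5.49%

5.49


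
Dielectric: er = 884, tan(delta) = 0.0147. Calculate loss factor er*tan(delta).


Loss = 884 * 0.0147 = 12.995

12.995


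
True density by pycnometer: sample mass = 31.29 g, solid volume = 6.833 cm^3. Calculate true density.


TD = 31.29 / 6.833 = 4.579 g/cm^3

4.579


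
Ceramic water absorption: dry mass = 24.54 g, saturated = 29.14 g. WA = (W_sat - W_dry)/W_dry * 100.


WA = (29.14 - 24.54) / 24.54 * 100 = 18.74%

18.74


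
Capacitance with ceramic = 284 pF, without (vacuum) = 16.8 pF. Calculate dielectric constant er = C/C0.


er = 284 / 16.8 = 16.9

16.9


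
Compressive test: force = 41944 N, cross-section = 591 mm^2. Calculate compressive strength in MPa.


CS = 41944 / 591 = 71.0 MPa

71.0


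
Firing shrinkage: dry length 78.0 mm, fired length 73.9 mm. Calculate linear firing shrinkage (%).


FS = (78.0 - 73.9) / 78.0 * 100 = 5.26%

5.26


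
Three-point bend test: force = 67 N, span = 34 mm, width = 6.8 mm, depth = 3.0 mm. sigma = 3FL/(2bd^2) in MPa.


sigma = 3*67*34/(2*6.8*3.0^2) = 55.8 MPa

55.8


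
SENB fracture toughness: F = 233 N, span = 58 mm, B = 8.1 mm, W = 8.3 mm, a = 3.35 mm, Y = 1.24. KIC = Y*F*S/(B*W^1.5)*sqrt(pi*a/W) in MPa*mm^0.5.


KIC = 1.24*233*58/(8.1*8.3^1.5)*sqrt(pi*3.35/8.3) = 97.42

97.42


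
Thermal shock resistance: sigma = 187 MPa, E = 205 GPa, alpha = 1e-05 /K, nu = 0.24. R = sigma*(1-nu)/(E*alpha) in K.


R = 187*(1-0.24)/(205*1000*1e-05) = 69 K

69


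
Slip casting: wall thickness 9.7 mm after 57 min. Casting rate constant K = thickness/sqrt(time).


K = 9.7 / sqrt(57) = 9.7 / 7.5498 = 1.285 mm/min^0.5

1.285


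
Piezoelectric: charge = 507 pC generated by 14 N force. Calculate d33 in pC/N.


d33 = 507 / 14 = 36.2 pC/N

36.2


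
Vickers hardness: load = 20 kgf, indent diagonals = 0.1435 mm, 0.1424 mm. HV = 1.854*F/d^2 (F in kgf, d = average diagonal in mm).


d_avg = (0.1435+0.1424)/2 = 0.14295 mm
HV = 1.854*20/0.14295^2 = 1815

1815


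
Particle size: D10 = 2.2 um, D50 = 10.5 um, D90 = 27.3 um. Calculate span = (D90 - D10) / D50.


Span = (27.3 - 2.2) / 10.5 = 25.1 / 10.5 = 2.39

2.39


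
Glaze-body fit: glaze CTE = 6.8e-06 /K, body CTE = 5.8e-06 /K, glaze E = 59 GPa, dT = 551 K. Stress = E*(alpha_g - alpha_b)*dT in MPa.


Stress = 59*1000*(6.8e-06 - 5.8e-06)*551 = 32.5 MPa

32.5


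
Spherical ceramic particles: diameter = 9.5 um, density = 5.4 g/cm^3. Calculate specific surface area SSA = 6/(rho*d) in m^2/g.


SSA = 6 / (5.4 * 9.5) = 0.117 m^2/g

0.117


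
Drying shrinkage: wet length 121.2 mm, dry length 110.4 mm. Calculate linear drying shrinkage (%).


DS = (121.2 - 110.4) / 121.2 * 100 = 8.91%

8.91


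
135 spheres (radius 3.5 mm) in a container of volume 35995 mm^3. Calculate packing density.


V_sphere = 4/3*pi*3.5^3 = 179.5944 mm^3
Total V = 135*179.5944 = 24245.244 mm^3
PD = 24245.244 / 35995 = 0.674

0.674


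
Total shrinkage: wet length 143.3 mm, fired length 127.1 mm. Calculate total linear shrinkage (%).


TS = (143.3 - 127.1) / 143.3 * 100 = 11.3%

11.3


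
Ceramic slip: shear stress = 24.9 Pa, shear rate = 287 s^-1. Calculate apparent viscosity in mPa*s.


eta = tau/gamma * 1000 = 24.9/287 * 1000 = 86.8 mPa*s

86.8


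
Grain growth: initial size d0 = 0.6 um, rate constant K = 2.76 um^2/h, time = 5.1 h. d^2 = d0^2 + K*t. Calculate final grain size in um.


d^2 = 0.6^2 + 2.76*5.1 = 14.436
d = sqrt(14.436) = 3.8 um

3.8


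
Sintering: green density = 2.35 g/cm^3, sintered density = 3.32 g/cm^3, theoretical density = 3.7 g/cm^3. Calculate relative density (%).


Relative = 3.32 / 3.7 * 100 = 89.7%

89.7


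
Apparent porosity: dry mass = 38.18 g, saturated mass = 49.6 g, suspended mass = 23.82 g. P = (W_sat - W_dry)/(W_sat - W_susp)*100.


P = (49.6 - 38.18) / (49.6 - 23.82) * 100 = 11.42 / 25.78 * 100 = 44.3%

44.3


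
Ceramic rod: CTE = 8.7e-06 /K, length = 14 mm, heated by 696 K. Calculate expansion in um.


dL = 8.7e-06 * 14 * 696 * 1000 = 84.773 um

84.773


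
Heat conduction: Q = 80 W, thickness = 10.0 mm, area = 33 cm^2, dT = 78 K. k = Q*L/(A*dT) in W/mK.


k = 80*10.0/1000/(33/10000*78) = 3.11 W/mK

3.11


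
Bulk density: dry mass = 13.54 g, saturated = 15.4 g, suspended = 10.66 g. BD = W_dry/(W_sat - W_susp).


BD = 13.54 / (15.4 - 10.66) = 13.54 / 4.74 = 2.857 g/cm^3

2.857


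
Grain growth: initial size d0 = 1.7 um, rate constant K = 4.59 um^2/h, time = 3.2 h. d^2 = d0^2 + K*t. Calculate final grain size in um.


d^2 = 1.7^2 + 4.59*3.2 = 17.578
d = sqrt(17.578) = 4.19 um

4.19


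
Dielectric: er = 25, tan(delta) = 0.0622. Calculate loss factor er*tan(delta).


Loss = 25 * 0.0622 = 1.555

1.555


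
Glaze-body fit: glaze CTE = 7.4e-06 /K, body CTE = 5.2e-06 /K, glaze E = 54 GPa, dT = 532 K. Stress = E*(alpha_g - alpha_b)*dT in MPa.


Stress = 54*1000*(7.4e-06 - 5.2e-06)*532 = 63.2 MPa

63.2


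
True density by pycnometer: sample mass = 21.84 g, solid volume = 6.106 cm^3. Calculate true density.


TD = 21.84 / 6.106 = 3.577 g/cm^3

3.577


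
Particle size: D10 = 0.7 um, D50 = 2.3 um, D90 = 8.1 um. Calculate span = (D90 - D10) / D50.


Span = (8.1 - 0.7) / 2.3 = 7.4 / 2.3 = 3.217

3.217


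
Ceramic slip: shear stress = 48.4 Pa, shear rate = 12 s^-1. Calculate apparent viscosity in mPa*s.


eta = tau/gamma * 1000 = 48.4/12 * 1000 = 4033.3 mPa*s

4033.3


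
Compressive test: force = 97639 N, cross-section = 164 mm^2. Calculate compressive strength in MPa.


CS = 97639 / 164 = 595.4 MPa

595.4


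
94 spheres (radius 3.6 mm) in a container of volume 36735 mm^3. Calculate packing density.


V_sphere = 4/3*pi*3.6^3 = 195.4322 mm^3
Total V = 94*195.4322 = 18370.6268 mm^3
PD = 18370.6268 / 36735 = 0.5

0.5


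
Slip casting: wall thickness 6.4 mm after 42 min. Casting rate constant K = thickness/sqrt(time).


K = 6.4 / sqrt(42) = 6.4 / 6.4807 = 0.988 mm/min^0.5

0.988


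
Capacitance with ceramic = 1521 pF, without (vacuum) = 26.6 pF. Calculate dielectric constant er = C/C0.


er = 1521 / 26.6 = 57.18

57.18


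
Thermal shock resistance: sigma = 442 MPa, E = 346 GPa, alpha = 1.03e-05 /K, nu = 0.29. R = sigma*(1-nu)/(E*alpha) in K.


R = 442*(1-0.29)/(346*1000*1.03e-05) = 88 K

88


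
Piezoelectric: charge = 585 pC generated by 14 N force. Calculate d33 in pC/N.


d33 = 585 / 14 = 41.8 pC/N

41.8


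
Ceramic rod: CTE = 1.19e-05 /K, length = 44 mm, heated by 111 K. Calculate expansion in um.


dL = 1.19e-05 * 44 * 111 * 1000 = 58.12 um

58.12


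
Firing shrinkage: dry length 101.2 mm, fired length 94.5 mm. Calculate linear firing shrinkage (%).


FS = (101.2 - 94.5) / 101.2 * 100 = 6.62%

6.62


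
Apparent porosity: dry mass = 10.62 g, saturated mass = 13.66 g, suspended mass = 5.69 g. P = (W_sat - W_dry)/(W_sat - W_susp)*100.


P = (13.66 - 10.62) / (13.66 - 5.69) * 100 = 3.04 / 7.97 * 100 = 38.1%

38.1


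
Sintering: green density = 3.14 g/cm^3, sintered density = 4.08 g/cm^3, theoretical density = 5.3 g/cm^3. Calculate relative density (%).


Relative = 4.08 / 5.3 * 100 = 77.0%

77.0


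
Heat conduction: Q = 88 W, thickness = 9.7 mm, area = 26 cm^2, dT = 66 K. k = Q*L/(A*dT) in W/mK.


k = 88*9.7/1000/(26/10000*66) = 4.97 W/mK

4.97


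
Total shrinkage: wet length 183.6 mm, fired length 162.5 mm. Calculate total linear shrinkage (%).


TS = (183.6 - 162.5) / 183.6 * 100 = 11.49%

11.49


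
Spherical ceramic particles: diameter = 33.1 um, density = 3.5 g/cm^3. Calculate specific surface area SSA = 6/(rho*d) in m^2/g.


SSA = 6 / (3.5 * 33.1) = 0.052 m^2/g

0.052


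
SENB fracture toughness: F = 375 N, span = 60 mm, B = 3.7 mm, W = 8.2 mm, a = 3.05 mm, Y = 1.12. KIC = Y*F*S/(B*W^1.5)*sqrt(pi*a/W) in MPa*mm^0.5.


KIC = 1.12*375*60/(3.7*8.2^1.5)*sqrt(pi*3.05/8.2) = 313.54

313.54


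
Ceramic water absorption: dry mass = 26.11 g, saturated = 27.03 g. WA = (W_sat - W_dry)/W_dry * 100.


WA = (27.03 - 26.11) / 26.11 * 100 = 3.52%

3.52


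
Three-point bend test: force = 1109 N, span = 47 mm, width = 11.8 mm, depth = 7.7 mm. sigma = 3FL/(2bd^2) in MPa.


sigma = 3*1109*47/(2*11.8*7.7^2) = 111.8 MPa

111.8


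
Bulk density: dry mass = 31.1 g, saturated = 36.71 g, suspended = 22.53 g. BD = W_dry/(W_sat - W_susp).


BD = 31.1 / (36.71 - 22.53) = 31.1 / 14.18 = 2.193 g/cm^3

2.193


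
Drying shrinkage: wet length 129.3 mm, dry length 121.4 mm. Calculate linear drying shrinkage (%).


DS = (129.3 - 121.4) / 129.3 * 100 = 6.11%

6.11


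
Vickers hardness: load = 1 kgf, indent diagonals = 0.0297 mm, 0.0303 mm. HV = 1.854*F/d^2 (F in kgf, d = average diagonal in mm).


d_avg = (0.0297+0.0303)/2 = 0.03 mm
HV = 1.854*1/0.03^2 = 2060

2060


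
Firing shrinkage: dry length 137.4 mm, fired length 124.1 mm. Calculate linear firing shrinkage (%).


FS = (137.4 - 124.1) / 137.4 * 100 = 9.68%

9.68


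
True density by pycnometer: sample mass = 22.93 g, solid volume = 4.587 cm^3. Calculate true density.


TD = 22.93 / 4.587 = 4.999 g/cm^3

4.999


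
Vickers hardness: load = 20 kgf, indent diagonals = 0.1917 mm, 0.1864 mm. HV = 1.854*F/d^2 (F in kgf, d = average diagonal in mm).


d_avg = (0.1917+0.1864)/2 = 0.18905 mm
HV = 1.854*20/0.18905^2 = 1037

1037


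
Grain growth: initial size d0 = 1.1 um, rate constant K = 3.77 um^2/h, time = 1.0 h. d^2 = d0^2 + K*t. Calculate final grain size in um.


d^2 = 1.1^2 + 3.77*1.0 = 4.98
d = sqrt(4.98) = 2.23 um

2.23


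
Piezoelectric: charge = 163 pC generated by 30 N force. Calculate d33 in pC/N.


d33 = 163 / 30 = 5.4 pC/N

5.4


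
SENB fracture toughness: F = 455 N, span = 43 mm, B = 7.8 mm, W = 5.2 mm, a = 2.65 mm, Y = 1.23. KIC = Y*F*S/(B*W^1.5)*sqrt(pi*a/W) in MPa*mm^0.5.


KIC = 1.23*455*43/(7.8*5.2^1.5)*sqrt(pi*2.65/5.2) = 329.22

329.22


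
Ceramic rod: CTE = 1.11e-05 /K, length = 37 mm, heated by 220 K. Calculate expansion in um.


dL = 1.11e-05 * 37 * 220 * 1000 = 90.354 um

90.354


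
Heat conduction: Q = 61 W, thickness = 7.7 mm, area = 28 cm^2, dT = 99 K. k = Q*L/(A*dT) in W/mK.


k = 61*7.7/1000/(28/10000*99) = 1.69 W/mK

1.69


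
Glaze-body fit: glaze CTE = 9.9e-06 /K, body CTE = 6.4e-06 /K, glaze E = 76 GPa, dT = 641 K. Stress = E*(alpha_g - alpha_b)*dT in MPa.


Stress = 76*1000*(9.9e-06 - 6.4e-06)*641 = 170.5 MPa

170.5


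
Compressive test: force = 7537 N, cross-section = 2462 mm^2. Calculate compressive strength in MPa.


CS = 7537 / 2462 = 3.1 MPa

3.1


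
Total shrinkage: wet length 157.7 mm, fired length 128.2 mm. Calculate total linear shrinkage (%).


TS = (157.7 - 128.2) / 157.7 * 100 = 18.71%

18.71


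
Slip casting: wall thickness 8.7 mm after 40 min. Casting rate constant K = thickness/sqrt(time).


K = 8.7 / sqrt(40) = 8.7 / 6.3246 = 1.376 mm/min^0.5

1.376


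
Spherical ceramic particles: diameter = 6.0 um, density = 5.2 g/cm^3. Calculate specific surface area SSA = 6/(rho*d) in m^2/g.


SSA = 6 / (5.2 * 6.0) = 0.192 m^2/g

0.192


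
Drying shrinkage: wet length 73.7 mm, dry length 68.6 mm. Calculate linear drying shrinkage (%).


DS = (73.7 - 68.6) / 73.7 * 100 = 6.92%

6.92


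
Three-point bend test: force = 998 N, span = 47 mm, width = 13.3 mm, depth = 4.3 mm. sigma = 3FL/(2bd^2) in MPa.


sigma = 3*998*47/(2*13.3*4.3^2) = 286.1 MPa

286.1


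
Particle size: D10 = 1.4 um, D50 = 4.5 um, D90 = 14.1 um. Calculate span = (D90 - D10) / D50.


Span = (14.1 - 1.4) / 4.5 = 12.7 / 4.5 = 2.822

2.822


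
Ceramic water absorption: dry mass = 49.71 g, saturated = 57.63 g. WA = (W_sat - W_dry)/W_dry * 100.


WA = (57.63 - 49.71) / 49.71 * 100 = 15.93%

15.93


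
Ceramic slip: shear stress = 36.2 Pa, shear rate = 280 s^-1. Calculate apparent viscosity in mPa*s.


eta = tau/gamma * 1000 = 36.2/280 * 1000 = 129.3 mPa*s

129.3


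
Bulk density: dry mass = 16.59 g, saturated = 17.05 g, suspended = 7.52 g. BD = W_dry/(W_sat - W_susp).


BD = 16.59 / (17.05 - 7.52) = 16.59 / 9.53 = 1.741 g/cm^3

1.741


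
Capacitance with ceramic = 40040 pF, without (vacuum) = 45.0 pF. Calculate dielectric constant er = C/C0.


er = 40040 / 45.0 = 889.78

889.78


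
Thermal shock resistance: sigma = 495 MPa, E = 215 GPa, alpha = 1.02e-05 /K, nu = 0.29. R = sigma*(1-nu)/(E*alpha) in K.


R = 495*(1-0.29)/(215*1000*1.02e-05) = 160 K

160


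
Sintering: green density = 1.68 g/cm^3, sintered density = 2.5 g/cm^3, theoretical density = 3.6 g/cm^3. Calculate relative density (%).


Relative = 2.5 / 3.6 * 100 = 69.4%

69.4


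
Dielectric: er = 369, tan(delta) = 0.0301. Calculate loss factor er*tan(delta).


Loss = 369 * 0.0301 = 11.107

11.107


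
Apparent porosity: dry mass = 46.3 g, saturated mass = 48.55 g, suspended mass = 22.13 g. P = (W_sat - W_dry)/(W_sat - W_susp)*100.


P = (48.55 - 46.3) / (48.55 - 22.13) * 100 = 2.25 / 26.42 * 100 = 8.5%

8.5


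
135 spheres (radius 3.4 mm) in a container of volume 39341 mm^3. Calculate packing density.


V_sphere = 4/3*pi*3.4^3 = 164.6362 mm^3
Total V = 135*164.6362 = 22225.887 mm^3
PD = 22225.887 / 39341 = 0.565

0.565


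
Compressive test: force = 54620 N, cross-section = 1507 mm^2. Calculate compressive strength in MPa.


CS = 54620 / 1507 = 36.2 MPa

36.2


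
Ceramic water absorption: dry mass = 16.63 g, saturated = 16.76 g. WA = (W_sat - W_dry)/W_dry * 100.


WA = (16.76 - 16.63) / 16.63 * 100 = 0.78%

0.78


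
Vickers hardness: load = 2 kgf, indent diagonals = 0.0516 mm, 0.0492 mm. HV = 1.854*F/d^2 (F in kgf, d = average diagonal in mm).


d_avg = (0.0516+0.0492)/2 = 0.0504 mm
HV = 1.854*2/0.0504^2 = 1460

1460


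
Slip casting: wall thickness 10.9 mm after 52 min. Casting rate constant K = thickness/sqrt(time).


K = 10.9 / sqrt(52) = 10.9 / 7.2111 = 1.512 mm/min^0.5

1.512


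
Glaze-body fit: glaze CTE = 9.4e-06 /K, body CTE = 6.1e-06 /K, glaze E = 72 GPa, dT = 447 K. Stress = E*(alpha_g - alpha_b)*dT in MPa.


Stress = 72*1000*(9.4e-06 - 6.1e-06)*447 = 106.2 MPa

106.2


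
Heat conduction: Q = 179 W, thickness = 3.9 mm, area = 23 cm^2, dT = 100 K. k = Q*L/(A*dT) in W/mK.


k = 179*3.9/1000/(23/10000*100) = 3.04 W/mK

3.04


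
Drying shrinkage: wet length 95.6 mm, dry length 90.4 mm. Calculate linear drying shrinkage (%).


DS = (95.6 - 90.4) / 95.6 * 100 = 5.44%

5.44


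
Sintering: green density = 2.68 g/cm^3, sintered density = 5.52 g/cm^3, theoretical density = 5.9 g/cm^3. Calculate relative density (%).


Relative = 5.52 / 5.9 * 100 = 93.6%

93.6


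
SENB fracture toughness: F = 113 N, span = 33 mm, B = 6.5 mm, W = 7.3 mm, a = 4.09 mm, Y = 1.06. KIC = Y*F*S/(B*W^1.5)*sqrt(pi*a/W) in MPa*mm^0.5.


KIC = 1.06*113*33/(6.5*7.3^1.5)*sqrt(pi*4.09/7.3) = 40.9

40.9


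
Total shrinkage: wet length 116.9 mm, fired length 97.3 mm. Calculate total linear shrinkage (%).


TS = (116.9 - 97.3) / 116.9 * 100 = 16.77%

16.77


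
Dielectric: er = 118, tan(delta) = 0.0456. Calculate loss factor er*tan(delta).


Loss = 118 * 0.0456 = 5.381

5.381


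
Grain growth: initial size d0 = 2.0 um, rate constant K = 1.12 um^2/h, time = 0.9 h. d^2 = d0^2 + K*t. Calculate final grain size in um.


d^2 = 2.0^2 + 1.12*0.9 = 5.008
d = sqrt(5.008) = 2.24 um

2.24


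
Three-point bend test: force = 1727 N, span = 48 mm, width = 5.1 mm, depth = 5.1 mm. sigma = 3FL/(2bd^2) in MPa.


sigma = 3*1727*48/(2*5.1*5.1^2) = 937.4 MPa

937.4


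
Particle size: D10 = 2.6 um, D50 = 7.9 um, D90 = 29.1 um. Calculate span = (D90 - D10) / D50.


Span = (29.1 - 2.6) / 7.9 = 26.5 / 7.9 = 3.354

3.354


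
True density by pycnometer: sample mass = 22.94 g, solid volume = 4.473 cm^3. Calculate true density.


TD = 22.94 / 4.473 = 5.129 g/cm^3

5.129


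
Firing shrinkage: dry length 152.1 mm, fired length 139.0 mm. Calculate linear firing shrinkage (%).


FS = (152.1 - 139.0) / 152.1 * 100 = 8.61%

8.61


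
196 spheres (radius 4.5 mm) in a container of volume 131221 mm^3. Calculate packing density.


V_sphere = 4/3*pi*4.5^3 = 381.7035 mm^3
Total V = 196*381.7035 = 74813.886 mm^3
PD = 74813.886 / 131221 = 0.57

0.57


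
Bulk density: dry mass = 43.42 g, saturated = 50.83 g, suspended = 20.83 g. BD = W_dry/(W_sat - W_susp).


BD = 43.42 / (50.83 - 20.83) = 43.42 / 30.0 = 1.447 g/cm^3

1.447


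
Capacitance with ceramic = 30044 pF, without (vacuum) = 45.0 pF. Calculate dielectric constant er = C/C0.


er = 30044 / 45.0 = 667.64

667.64


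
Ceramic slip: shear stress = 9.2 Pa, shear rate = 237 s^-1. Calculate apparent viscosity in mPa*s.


eta = tau/gamma * 1000 = 9.2/237 * 1000 = 38.8 mPa*s

38.8


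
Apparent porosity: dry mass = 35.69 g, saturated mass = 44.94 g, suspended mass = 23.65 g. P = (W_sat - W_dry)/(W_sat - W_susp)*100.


P = (44.94 - 35.69) / (44.94 - 23.65) * 100 = 9.25 / 21.29 * 100 = 43.4%

43.4


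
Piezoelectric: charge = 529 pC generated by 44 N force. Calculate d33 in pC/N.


d33 = 529 / 44 = 12.0 pC/N

12.0


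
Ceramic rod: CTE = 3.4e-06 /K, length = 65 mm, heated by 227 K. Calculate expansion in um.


dL = 3.4e-06 * 65 * 227 * 1000 = 50.167 um

50.167


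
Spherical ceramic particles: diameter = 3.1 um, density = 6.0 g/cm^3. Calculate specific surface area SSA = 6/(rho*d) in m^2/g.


SSA = 6 / (6.0 * 3.1) = 0.323 m^2/g

0.323


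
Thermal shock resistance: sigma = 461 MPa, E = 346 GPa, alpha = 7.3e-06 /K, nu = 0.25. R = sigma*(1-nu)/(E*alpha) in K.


R = 461*(1-0.25)/(346*1000*7.3e-06) = 137 K

137


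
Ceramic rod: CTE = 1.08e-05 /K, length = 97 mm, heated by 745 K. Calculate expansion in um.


dL = 1.08e-05 * 97 * 745 * 1000 = 780.462 um

780.462


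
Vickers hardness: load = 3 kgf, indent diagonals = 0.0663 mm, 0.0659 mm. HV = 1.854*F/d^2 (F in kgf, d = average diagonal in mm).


d_avg = (0.0663+0.0659)/2 = 0.0661 mm
HV = 1.854*3/0.0661^2 = 1273

1273


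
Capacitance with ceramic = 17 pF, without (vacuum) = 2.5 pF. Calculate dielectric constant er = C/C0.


er = 17 / 2.5 = 6.8

6.8


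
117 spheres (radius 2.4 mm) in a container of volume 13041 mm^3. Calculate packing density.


V_sphere = 4/3*pi*2.4^3 = 57.9058 mm^3
Total V = 117*57.9058 = 6774.9786 mm^3
PD = 6774.9786 / 13041 = 0.52

0.52


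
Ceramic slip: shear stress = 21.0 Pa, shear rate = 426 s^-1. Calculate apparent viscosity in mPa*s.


eta = tau/gamma * 1000 = 21.0/426 * 1000 = 49.3 mPa*s

49.3


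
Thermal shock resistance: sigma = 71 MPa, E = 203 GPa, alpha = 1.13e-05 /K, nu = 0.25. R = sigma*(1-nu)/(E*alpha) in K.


R = 71*(1-0.25)/(203*1000*1.13e-05) = 23 K

23


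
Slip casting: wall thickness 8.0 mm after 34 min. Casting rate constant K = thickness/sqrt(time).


K = 8.0 / sqrt(34) = 8.0 / 5.831 = 1.372 mm/min^0.5

1.372


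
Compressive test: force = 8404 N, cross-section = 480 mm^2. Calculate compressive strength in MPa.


CS = 8404 / 480 = 17.5 MPa

17.5


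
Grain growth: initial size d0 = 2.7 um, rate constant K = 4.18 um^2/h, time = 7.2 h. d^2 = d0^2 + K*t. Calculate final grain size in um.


d^2 = 2.7^2 + 4.18*7.2 = 37.386
d = sqrt(37.386) = 6.11 um

6.11


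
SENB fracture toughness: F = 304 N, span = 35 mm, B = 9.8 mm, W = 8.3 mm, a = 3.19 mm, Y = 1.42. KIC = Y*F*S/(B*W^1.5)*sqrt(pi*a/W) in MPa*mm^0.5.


KIC = 1.42*304*35/(9.8*8.3^1.5)*sqrt(pi*3.19/8.3) = 70.85

70.85


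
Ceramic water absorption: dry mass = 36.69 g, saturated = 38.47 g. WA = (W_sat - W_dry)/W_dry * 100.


WA = (38.47 - 36.69) / 36.69 * 100 = 4.85%

4.85


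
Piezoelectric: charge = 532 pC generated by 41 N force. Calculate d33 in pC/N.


d33 = 532 / 41 = 13.0 pC/N

13.0


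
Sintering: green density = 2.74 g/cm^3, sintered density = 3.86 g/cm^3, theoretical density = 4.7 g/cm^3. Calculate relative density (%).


Relative = 3.86 / 4.7 * 100 = 82.1%

82.1


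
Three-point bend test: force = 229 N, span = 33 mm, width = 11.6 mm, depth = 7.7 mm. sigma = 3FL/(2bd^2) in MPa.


sigma = 3*229*33/(2*11.6*7.7^2) = 16.5 MPa

16.5


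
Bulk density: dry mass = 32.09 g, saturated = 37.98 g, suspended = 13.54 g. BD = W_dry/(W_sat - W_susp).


BD = 32.09 / (37.98 - 13.54) = 32.09 / 24.44 = 1.313 g/cm^3

1.313


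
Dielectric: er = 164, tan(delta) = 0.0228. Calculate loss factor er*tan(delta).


Loss = 164 * 0.0228 = 3.739

3.739


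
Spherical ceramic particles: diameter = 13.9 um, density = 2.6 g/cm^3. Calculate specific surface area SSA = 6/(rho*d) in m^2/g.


SSA = 6 / (2.6 * 13.9) = 0.166 m^2/g

0.166


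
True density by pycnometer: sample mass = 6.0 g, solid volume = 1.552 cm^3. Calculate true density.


TD = 6.0 / 1.552 = 3.866 g/cm^3

3.866


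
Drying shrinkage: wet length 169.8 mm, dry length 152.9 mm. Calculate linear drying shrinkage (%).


DS = (169.8 - 152.9) / 169.8 * 100 = 9.95%

9.95


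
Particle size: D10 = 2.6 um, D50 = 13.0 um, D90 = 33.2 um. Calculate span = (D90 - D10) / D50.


Span = (33.2 - 2.6) / 13.0 = 30.6 / 13.0 = 2.354

2.354


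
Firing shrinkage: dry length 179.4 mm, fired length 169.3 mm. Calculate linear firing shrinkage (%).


FS = (179.4 - 169.3) / 179.4 * 100 = 5.63%

5.63


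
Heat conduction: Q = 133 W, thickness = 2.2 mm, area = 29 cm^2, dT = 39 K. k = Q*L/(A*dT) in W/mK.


k = 133*2.2/1000/(29/10000*39) = 2.59 W/mK

2.59


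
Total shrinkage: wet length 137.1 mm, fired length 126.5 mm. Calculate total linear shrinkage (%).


TS = (137.1 - 126.5) / 137.1 * 100 = 7.73%

7.73


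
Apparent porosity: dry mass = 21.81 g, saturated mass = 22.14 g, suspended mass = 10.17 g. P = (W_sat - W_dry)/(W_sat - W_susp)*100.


P = (22.14 - 21.81) / (22.14 - 10.17) * 100 = 0.33 / 11.97 * 100 = 2.8%

2.8


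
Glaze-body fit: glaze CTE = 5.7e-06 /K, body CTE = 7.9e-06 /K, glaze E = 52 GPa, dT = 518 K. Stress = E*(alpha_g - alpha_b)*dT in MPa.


Stress = 52*1000*(5.7e-06 - 7.9e-06)*518 = -59.3 MPa

-59.3


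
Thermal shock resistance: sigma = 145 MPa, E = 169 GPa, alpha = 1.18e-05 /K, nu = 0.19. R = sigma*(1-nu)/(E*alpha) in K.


R = 145*(1-0.19)/(169*1000*1.18e-05) = 59 K

59


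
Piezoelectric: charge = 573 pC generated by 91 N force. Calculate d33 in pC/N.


d33 = 573 / 91 = 6.3 pC/N

6.3


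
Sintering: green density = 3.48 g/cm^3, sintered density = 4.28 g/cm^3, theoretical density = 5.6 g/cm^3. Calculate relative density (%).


Relative = 4.28 / 5.6 * 100 = 76.4%

76.4


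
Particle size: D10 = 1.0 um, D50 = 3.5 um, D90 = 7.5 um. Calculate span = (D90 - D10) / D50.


Span = (7.5 - 1.0) / 3.5 = 6.5 / 3.5 = 1.857

1.857


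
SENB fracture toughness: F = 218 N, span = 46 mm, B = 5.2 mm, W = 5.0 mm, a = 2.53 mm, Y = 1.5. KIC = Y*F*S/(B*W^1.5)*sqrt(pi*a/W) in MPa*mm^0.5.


KIC = 1.5*218*46/(5.2*5.0^1.5)*sqrt(pi*2.53/5.0) = 326.21

326.21


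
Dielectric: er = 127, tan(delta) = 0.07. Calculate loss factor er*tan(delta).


Loss = 127 * 0.07 = 8.89

8.89


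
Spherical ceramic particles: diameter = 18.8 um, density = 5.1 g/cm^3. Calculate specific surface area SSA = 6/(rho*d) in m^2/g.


SSA = 6 / (5.1 * 18.8) = 0.063 m^2/g

0.063


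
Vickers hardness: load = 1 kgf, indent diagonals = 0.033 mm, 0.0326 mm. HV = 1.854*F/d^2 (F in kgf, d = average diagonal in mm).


d_avg = (0.033+0.0326)/2 = 0.0328 mm
HV = 1.854*1/0.0328^2 = 1723

1723


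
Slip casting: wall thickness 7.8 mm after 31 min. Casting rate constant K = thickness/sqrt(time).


K = 7.8 / sqrt(31) = 7.8 / 5.5678 = 1.401 mm/min^0.5

1.401


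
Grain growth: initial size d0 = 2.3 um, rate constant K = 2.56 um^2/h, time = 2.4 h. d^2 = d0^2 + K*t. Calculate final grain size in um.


d^2 = 2.3^2 + 2.56*2.4 = 11.434
d = sqrt(11.434) = 3.38 um

3.38


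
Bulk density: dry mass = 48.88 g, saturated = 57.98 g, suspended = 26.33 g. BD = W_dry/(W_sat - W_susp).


BD = 48.88 / (57.98 - 26.33) = 48.88 / 31.65 = 1.544 g/cm^3

1.544


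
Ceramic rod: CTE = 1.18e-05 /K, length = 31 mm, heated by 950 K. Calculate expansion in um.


dL = 1.18e-05 * 31 * 950 * 1000 = 347.51 um

347.51


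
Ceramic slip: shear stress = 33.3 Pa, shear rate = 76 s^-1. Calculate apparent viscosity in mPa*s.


eta = tau/gamma * 1000 = 33.3/76 * 1000 = 438.2 mPa*s

438.2


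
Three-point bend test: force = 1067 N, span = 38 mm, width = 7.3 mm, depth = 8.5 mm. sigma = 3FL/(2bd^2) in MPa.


sigma = 3*1067*38/(2*7.3*8.5^2) = 115.3 MPa

115.3


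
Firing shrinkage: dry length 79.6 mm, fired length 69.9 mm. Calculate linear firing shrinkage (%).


FS = (79.6 - 69.9) / 79.6 * 100 = 12.19%

12.19


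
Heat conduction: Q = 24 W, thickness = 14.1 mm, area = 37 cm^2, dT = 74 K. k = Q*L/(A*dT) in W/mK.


k = 24*14.1/1000/(37/10000*74) = 1.24 W/mK

1.24


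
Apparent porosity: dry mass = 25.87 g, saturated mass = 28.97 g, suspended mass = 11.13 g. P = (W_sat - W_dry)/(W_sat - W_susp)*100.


P = (28.97 - 25.87) / (28.97 - 11.13) * 100 = 3.1 / 17.84 * 100 = 17.4%

17.4


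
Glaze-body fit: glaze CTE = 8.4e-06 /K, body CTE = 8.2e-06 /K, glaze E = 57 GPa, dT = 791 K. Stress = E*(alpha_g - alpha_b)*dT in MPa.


Stress = 57*1000*(8.4e-06 - 8.2e-06)*791 = 9.0 MPa

9.0


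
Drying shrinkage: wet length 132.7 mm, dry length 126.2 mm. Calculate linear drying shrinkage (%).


DS = (132.7 - 126.2) / 132.7 * 100 = 4.9%

4.9


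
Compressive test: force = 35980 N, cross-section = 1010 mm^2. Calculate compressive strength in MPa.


CS = 35980 / 1010 = 35.6 MPa

35.6


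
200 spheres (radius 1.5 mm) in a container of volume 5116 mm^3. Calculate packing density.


V_sphere = 4/3*pi*1.5^3 = 14.1372 mm^3
Total V = 200*14.1372 = 2827.44 mm^3
PD = 2827.44 / 5116 = 0.553

0.553


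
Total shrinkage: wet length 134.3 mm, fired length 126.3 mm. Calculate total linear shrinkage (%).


TS = (134.3 - 126.3) / 134.3 * 100 = 5.96%

5.96


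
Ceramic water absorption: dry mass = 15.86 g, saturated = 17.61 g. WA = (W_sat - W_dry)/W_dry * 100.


WA = (17.61 - 15.86) / 15.86 * 100 = 11.03%

11.03


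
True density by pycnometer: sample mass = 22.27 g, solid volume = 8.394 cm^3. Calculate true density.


TD = 22.27 / 8.394 = 2.653 g/cm^3

2.653


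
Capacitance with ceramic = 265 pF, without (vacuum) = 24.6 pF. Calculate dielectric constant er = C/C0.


er = 265 / 24.6 = 10.77

10.77


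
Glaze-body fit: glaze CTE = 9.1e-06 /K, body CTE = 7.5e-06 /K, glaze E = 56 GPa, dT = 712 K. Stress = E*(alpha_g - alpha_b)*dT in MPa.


Stress = 56*1000*(9.1e-06 - 7.5e-06)*712 = 63.8 MPa

63.8


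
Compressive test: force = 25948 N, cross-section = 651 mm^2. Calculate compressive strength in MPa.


CS = 25948 / 651 = 39.9 MPa

39.9


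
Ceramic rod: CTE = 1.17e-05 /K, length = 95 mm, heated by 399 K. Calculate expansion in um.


dL = 1.17e-05 * 95 * 399 * 1000 = 443.489 um

443.489


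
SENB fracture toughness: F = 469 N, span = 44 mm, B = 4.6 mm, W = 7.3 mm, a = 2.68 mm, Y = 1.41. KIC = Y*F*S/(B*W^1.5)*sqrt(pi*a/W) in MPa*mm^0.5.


KIC = 1.41*469*44/(4.6*7.3^1.5)*sqrt(pi*2.68/7.3) = 344.42

344.42


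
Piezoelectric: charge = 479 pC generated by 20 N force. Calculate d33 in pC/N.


d33 = 479 / 20 = 24.0 pC/N

24.0


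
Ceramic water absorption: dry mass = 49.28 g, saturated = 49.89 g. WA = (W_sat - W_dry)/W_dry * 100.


WA = (49.89 - 49.28) / 49.28 * 100 = 1.24%

1.24


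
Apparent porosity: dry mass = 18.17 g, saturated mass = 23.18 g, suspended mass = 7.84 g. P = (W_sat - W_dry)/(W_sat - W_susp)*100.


P = (23.18 - 18.17) / (23.18 - 7.84) * 100 = 5.01 / 15.34 * 100 = 32.7%

32.7


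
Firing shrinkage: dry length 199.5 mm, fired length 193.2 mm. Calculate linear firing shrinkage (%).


FS = (199.5 - 193.2) / 199.5 * 100 = 3.16%

3.16


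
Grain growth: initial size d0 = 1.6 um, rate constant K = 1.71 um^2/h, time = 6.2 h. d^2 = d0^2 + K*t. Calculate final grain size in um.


d^2 = 1.6^2 + 1.71*6.2 = 13.162
d = sqrt(13.162) = 3.63 um

3.63


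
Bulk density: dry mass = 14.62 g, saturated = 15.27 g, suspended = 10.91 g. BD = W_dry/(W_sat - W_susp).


BD = 14.62 / (15.27 - 10.91) = 14.62 / 4.36 = 3.353 g/cm^3

3.353


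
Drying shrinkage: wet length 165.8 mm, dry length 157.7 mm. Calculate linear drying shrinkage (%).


DS = (165.8 - 157.7) / 165.8 * 100 = 4.89%

4.89


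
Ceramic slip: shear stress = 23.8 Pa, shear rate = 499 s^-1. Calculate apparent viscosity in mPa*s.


eta = tau/gamma * 1000 = 23.8/499 * 1000 = 47.7 mPa*s

47.7


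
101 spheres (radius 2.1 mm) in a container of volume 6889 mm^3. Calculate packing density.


V_sphere = 4/3*pi*2.1^3 = 38.7924 mm^3
Total V = 101*38.7924 = 3918.0324 mm^3
PD = 3918.0324 / 6889 = 0.569

0.569


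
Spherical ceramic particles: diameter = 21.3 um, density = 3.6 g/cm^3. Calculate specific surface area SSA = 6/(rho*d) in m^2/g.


SSA = 6 / (3.6 * 21.3) = 0.078 m^2/g

0.078


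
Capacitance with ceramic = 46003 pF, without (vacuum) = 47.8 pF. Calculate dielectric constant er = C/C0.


er = 46003 / 47.8 = 962.41

962.41


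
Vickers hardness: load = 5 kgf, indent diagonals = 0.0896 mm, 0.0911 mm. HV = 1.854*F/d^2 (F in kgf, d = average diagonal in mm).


d_avg = (0.0896+0.0911)/2 = 0.09035 mm
HV = 1.854*5/0.09035^2 = 1136

1136


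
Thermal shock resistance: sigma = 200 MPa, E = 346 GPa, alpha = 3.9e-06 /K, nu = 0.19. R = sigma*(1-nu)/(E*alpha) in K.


R = 200*(1-0.19)/(346*1000*3.9e-06) = 120 K

120


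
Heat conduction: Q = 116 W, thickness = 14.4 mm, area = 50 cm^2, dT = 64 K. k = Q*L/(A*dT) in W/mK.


k = 116*14.4/1000/(50/10000*64) = 5.22 W/mK

5.22


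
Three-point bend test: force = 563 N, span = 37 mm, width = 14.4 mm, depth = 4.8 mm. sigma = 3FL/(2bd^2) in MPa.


sigma = 3*563*37/(2*14.4*4.8^2) = 94.2 MPa

94.2


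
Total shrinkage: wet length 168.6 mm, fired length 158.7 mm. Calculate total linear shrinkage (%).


TS = (168.6 - 158.7) / 168.6 * 100 = 5.87%

5.87


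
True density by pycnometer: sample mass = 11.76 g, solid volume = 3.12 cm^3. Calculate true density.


TD = 11.76 / 3.12 = 3.769 g/cm^3

3.769


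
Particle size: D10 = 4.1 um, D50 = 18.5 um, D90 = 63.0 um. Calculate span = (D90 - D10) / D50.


Span = (63.0 - 4.1) / 18.5 = 58.9 / 18.5 = 3.184

3.184


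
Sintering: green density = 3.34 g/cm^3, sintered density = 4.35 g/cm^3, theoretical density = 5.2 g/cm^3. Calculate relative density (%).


Relative = 4.35 / 5.2 * 100 = 83.7%

83.7


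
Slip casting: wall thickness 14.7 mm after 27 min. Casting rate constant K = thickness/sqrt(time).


K = 14.7 / sqrt(27) = 14.7 / 5.1962 = 2.829 mm/min^0.5

2.829


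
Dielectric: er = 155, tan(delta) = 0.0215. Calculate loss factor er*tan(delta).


Loss = 155 * 0.0215 = 3.333

3.333


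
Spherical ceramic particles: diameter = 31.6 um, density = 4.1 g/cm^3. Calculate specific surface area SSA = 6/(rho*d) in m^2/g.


SSA = 6 / (4.1 * 31.6) = 0.046 m^2/g

0.046


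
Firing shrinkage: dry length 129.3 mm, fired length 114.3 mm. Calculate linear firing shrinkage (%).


FS = (129.3 - 114.3) / 129.3 * 100 = 11.6%

11.6


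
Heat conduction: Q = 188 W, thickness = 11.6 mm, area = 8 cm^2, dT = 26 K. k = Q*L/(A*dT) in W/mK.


k = 188*11.6/1000/(8/10000*26) = 104.85 W/mK

104.85


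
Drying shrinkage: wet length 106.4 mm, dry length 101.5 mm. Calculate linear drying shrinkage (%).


DS = (106.4 - 101.5) / 106.4 * 100 = 4.61%

4.61


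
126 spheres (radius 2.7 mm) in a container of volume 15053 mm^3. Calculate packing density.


V_sphere = 4/3*pi*2.7^3 = 82.448 mm^3
Total V = 126*82.448 = 10388.448 mm^3
PD = 10388.448 / 15053 = 0.69

0.69


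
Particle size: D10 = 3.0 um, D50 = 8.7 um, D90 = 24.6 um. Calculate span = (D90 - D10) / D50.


Span = (24.6 - 3.0) / 8.7 = 21.6 / 8.7 = 2.483

2.483


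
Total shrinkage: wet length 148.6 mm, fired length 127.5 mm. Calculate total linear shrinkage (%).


TS = (148.6 - 127.5) / 148.6 * 100 = 14.2%

14.2


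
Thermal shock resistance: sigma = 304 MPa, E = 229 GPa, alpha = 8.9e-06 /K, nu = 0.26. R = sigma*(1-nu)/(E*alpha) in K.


R = 304*(1-0.26)/(229*1000*8.9e-06) = 110 K

110


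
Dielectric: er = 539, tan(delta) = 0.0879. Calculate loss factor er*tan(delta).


Loss = 539 * 0.0879 = 47.378

47.378


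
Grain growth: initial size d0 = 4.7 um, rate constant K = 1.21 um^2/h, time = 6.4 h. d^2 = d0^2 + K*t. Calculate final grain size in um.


d^2 = 4.7^2 + 1.21*6.4 = 29.834
d = sqrt(29.834) = 5.46 um

5.46


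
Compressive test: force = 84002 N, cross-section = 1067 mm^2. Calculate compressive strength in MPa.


CS = 84002 / 1067 = 78.7 MPa

78.7


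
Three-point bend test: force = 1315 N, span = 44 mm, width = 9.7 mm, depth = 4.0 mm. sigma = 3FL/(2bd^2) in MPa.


sigma = 3*1315*44/(2*9.7*4.0^2) = 559.2 MPa

559.2


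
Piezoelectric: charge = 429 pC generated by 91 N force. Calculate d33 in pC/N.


d33 = 429 / 91 = 4.7 pC/N

4.7


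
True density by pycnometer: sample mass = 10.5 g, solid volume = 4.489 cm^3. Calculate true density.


TD = 10.5 / 4.489 = 2.339 g/cm^3

2.339


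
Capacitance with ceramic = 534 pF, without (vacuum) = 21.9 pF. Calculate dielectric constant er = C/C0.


er = 534 / 21.9 = 24.38

24.38


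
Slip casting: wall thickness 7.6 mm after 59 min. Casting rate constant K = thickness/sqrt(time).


K = 7.6 / sqrt(59) = 7.6 / 7.6811 = 0.989 mm/min^0.5

0.989


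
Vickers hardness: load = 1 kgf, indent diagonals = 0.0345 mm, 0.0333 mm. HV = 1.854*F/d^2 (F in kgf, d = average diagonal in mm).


d_avg = (0.0345+0.0333)/2 = 0.0339 mm
HV = 1.854*1/0.0339^2 = 1613

1613


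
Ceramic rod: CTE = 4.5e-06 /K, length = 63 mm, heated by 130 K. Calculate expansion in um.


dL = 4.5e-06 * 63 * 130 * 1000 = 36.855 um

36.855
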